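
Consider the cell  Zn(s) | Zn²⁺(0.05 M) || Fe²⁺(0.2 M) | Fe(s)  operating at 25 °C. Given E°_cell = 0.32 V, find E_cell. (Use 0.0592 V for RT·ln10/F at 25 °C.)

0.338 V

Balancing electrons gives n = 2; the reaction quotient is Q = [Zn²⁺]/[Fe²⁺] = 0.250.
At 25 °C, E = E° − (0.0592/n) log Q = 0.32 − (0.0592/2)(-0.602) = 0.320 + 0.018 = 0.338 V.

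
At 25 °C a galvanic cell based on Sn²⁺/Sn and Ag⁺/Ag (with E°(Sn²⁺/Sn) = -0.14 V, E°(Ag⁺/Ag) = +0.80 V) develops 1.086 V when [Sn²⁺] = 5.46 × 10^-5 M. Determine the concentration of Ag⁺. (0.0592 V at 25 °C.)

2.2 M

From the Nernst equation, log Q = n(E° − E)/0.0592 = 2(0.94 − 1.086)/0.0592 = -4.932, so Q = 1.17 × 10^-5.
With Q = [Sn²⁺]/[Ag⁺]^2 and the known concentrations, [Ag⁺]^2 in the denominator gives [Ag⁺] = 2.2 M.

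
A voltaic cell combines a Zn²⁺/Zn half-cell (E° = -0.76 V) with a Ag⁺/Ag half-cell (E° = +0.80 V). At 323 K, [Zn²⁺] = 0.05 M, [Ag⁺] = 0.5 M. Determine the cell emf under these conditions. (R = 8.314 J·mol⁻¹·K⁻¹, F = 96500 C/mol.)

1.58 V

The Ag⁺/Ag couple has the higher reduction potential and acts as the cathode, so E°_cell = +0.80 − (-0.76) = 1.56 V.
Balancing electrons gives n = 2; the reaction quotient is Q = [Zn²⁺]/[Ag⁺]^2 = 0.200.
E = E° − (RT/nF) ln Q = 1.56 − (8.314×323)/(2×96500) × (-1.609) = 1.560 + 0.022 = 1.582 V.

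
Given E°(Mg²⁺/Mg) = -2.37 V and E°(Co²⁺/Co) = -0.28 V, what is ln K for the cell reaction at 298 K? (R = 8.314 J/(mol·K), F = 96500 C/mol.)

E°_cell = -0.28 − (-2.37) = 2.09 V, with n = 2 electrons transferred.
At equilibrium E = 0, so the Nernst equation gives ln K = nFE°/RT = (2)(96500)(2.09)/((8.314)(298)) = 162.81.

ln K = 162.8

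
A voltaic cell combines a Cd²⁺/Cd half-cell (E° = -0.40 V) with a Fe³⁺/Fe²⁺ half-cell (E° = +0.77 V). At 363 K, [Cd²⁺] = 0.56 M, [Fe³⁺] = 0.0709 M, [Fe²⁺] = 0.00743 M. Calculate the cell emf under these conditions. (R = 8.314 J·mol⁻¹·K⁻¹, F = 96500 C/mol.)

The Fe³⁺/Fe²⁺ couple has the higher reduction potential and acts as the cathode, so E°_cell = +0.77 − (-0.40) = 1.17 V.
Balancing electrons gives n = 2; the reaction quotient is Q = [Cd²⁺]·[Fe²⁺]^2/[Fe³⁺]^2 = 0.00615.
E = E° − (RT/nF) ln Q = 1.17 − (8.314×363)/(2×96500) × (-5.091) = 1.170 + 0.080 = 1.250 V.

1.25 V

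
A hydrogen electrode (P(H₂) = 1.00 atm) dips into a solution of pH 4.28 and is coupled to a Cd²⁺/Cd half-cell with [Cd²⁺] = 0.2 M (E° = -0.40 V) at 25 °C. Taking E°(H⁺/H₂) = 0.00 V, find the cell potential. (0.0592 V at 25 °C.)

The hydrogen couple is the cathode, so E°_cell = 0.40 V; n = 2.
[H⁺] = 10^(−4.28) = 5.2 × 10^-5 M, and Q = [Cd²⁺]·P(H₂) / [H⁺]^2 = 7.26 × 10^7.
E = E° − (0.0592/2) log Q = 0.40 − (0.0592/2)(7.861) = 0.167 V.

0.17 V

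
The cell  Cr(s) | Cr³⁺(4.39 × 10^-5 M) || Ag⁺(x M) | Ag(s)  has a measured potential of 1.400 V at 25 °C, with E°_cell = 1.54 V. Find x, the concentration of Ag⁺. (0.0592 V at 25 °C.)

1.5 × 10^-4 M

From the Nernst equation, log Q = n(E° − E)/0.0592 = 3(1.54 − 1.400)/0.0592 = 7.095, so Q = 1.24 × 10^7.
With Q = [Cr³⁺]/[Ag⁺]^3 and the known concentrations, [Ag⁺]^3 in the denominator gives [Ag⁺] = 1.5 × 10^-4 M.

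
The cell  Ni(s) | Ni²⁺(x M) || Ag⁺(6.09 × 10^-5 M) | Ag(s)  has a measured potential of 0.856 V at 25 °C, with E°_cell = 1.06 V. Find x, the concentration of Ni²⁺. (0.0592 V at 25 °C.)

0.029 M

From the Nernst equation, log Q = n(E° − E)/0.0592 = 2(1.06 − 0.856)/0.0592 = 6.892, so Q = 7.8 × 10^6.
With Q = [Ni²⁺]/[Ag⁺]^2 and the known concentrations, [Ni²⁺] in the numerator gives [Ni²⁺] = 0.029 M.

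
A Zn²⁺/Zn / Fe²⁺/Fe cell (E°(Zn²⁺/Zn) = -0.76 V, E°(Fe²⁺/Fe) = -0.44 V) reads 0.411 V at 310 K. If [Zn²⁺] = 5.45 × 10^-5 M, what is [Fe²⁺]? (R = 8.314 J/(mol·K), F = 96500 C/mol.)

From the Nernst equation, ln Q = nF(E° − E)/RT = 2×96500×(0.32 − 0.411)/(8.314×310) = -6.814, so Q = 0.00110.
With Q = [Zn²⁺]/[Fe²⁺] and the known concentrations, [Fe²⁺] in the denominator gives [Fe²⁺] = 0.05 M.

0.05 M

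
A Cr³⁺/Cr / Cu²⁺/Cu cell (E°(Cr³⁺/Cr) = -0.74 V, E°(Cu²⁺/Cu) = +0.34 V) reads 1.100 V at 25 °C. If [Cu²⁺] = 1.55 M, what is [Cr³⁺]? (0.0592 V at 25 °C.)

From the Nernst equation, log Q = n(E° − E)/0.0592 = 6(1.08 − 1.100)/0.0592 = -2.027, so Q = 0.00940.
With Q = [Cr³⁺]^2/[Cu²⁺]^3 and the known concentrations, [Cr³⁺]^2 in the numerator gives [Cr³⁺] = 0.19 M.

0.19 M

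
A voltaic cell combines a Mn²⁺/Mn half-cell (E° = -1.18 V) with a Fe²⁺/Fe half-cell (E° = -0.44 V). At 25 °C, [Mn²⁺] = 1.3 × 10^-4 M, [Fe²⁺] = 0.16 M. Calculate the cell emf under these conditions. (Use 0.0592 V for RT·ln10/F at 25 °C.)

0.831 V

The Fe²⁺/Fe couple has the higher reduction potential and acts as the cathode, so E°_cell = -0.44 − (-1.18) = 0.74 V.
Balancing electrons gives n = 2; the reaction quotient is Q = [Mn²⁺]/[Fe²⁺] = 8.12 × 10^-4.
At 25 °C, E = E° − (0.0592/n) log Q = 0.74 − (0.0592/2)(-3.090) = 0.740 + 0.091 = 0.831 V.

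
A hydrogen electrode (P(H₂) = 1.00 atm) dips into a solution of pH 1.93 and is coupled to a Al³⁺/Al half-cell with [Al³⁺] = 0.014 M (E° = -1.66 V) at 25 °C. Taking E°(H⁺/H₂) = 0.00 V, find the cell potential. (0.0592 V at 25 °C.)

1.58 V

The hydrogen couple is the cathode, so E°_cell = 1.66 V; n = 6.
[H⁺] = 10^(−1.93) = 0.012 M, and Q = [Al³⁺]^2·P(H₂)^3 / [H⁺]^6 = 7.45 × 10^7.
E = E° − (0.0592/6) log Q = 1.66 − (0.0592/6)(7.872) = 1.582 V.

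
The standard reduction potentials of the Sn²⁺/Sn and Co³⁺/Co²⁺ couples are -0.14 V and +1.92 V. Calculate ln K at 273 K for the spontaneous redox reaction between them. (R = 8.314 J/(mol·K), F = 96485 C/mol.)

ln K = 175.1

E°_cell = +1.92 − (-0.14) = 2.06 V, with n = 2 electrons transferred.
At equilibrium E = 0, so the Nernst equation gives ln K = nFE°/RT = (2)(96485)(2.06)/((8.314)(273)) = 175.14.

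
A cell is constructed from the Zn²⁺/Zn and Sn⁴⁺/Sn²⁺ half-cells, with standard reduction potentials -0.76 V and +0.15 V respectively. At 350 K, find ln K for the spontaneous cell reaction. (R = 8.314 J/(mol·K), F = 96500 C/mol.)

ln K = 60.4

E°_cell = +0.15 − (-0.76) = 0.91 V, with n = 2 electrons transferred.
At equilibrium E = 0, so the Nernst equation gives ln K = nFE°/RT = (2)(96500)(0.91)/((8.314)(350)) = 60.36.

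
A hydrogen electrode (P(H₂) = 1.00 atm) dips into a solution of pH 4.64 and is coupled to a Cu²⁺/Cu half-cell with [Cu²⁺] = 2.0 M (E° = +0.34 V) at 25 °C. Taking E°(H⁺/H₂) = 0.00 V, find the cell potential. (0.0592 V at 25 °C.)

0.62 V

The Cu²⁺/Cu couple is the cathode, so E°_cell = 0.34 V; n = 2.
[H⁺] = 10^(−4.64) = 2.3 × 10^-5 M, and Q = [H⁺]^2 / ([Cu²⁺]·P(H₂)) = 2.62 × 10^-10.
E = E° − (0.0592/2) log Q = 0.34 − (0.0592/2)(-9.581) = 0.624 V.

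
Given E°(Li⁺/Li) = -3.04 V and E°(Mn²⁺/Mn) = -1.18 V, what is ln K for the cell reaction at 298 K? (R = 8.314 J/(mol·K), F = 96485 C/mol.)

E°_cell = -1.18 − (-3.04) = 1.86 V, with n = 2 electrons transferred.
At equilibrium E = 0, so the Nernst equation gives ln K = nFE°/RT = (2)(96485)(1.86)/((8.314)(298)) = 144.87.

ln K = 144.9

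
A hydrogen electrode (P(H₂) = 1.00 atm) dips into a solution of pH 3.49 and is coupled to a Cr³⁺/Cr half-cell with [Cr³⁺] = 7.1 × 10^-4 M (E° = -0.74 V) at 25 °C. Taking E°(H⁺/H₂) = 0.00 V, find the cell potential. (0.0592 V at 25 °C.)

The hydrogen couple is the cathode, so E°_cell = 0.74 V; n = 6.
[H⁺] = 10^(−3.49) = 3.2 × 10^-4 M, and Q = [Cr³⁺]^2·P(H₂)^3 / [H⁺]^6 = 4.39 × 10^14.
E = E° − (0.0592/6) log Q = 0.74 − (0.0592/6)(14.643) = 0.596 V.

0.60 V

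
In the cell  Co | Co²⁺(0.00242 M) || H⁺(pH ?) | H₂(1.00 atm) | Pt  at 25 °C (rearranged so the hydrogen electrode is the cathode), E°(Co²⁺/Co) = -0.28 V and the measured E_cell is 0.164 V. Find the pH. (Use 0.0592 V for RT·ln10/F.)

pH = 3.27

E°_cell = 0.28 V and n = 2.
log Q = n(E° − E)/0.0592 = 2×(0.28 − 0.164)/0.0592 = 3.919.
With Q = [Co²⁺]·P(H₂) / [H⁺]^2, solving for [H⁺] gives log[H⁺] = -3.268, so pH = 3.27.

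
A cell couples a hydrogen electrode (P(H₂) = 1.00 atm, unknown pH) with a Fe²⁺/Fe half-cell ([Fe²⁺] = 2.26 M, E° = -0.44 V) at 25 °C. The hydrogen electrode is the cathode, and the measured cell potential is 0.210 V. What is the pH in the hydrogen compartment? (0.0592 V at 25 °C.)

E°_cell = 0.44 V and n = 2.
log Q = n(E° − E)/0.0592 = 2×(0.44 − 0.210)/0.0592 = 7.770.
With Q = [Fe²⁺]·P(H₂) / [H⁺]^2, solving for [H⁺] gives log[H⁺] = -3.708, so pH = 3.71.

pH = 3.71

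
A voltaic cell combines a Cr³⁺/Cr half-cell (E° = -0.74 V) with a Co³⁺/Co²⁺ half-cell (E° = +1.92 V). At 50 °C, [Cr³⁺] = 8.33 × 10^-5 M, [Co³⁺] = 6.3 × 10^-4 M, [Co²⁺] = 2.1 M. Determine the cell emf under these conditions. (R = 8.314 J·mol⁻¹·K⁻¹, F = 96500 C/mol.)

The Co³⁺/Co²⁺ couple has the higher reduction potential and acts as the cathode, so E°_cell = +1.92 − (-0.74) = 2.66 V.
Balancing electrons gives n = 3; the reaction quotient is Q = [Cr³⁺]·[Co²⁺]^3/[Co³⁺]^3 = 3.09 × 10^6.
E = E° − (RT/nF) ln Q = 2.66 − (8.314×323)/(3×96500) × (14.942) = 2.660 − 0.139 = 2.521 V.

2.52 V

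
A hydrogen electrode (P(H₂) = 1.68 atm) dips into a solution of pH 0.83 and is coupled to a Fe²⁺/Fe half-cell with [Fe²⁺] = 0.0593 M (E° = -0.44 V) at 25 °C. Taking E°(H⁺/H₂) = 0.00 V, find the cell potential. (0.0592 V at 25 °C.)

The hydrogen couple is the cathode, so E°_cell = 0.44 V; n = 2.
[H⁺] = 10^(−0.83) = 0.15 M, and Q = [Fe²⁺]·P(H₂) / [H⁺]^2 = 4.55.
E = E° − (0.0592/2) log Q = 0.44 − (0.0592/2)(0.658) = 0.421 V.

0.42 V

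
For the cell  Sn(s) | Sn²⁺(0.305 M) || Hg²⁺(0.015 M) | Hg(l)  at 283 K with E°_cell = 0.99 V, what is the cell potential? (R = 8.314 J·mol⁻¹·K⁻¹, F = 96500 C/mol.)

0.953 V

Balancing electrons gives n = 2; the reaction quotient is Q = [Sn²⁺]/[Hg²⁺] = 20.3.
E = E° − (RT/nF) ln Q = 0.99 − (8.314×283)/(2×96500) × (3.012) = 0.990 − 0.037 = 0.953 V.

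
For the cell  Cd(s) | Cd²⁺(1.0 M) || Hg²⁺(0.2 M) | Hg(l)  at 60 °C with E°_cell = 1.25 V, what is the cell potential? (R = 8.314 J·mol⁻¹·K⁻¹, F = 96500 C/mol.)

Balancing electrons gives n = 2; the reaction quotient is Q = [Cd²⁺]/[Hg²⁺] = 5.00.
E = E° − (RT/nF) ln Q = 1.25 − (8.314×333)/(2×96500) × (1.609) = 1.250 − 0.023 = 1.227 V.

1.23 V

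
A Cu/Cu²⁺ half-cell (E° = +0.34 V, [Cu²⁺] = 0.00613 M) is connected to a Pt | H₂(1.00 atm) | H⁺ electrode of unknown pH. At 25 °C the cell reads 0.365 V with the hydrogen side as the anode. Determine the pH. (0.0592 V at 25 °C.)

pH = 1.53

E°_cell = 0.34 V and n = 2.
log Q = n(E° − E)/0.0592 = 2×(0.34 − 0.365)/0.0592 = -0.845.
With Q = [H⁺]^2 / ([Cu²⁺]·P(H₂)), solving for [H⁺] gives log[H⁺] = -1.529, so pH = 1.53.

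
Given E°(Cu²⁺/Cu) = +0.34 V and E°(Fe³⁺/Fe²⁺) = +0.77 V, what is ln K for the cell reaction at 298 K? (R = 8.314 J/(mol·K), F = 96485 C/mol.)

E°_cell = +0.77 − (+0.34) = 0.43 V, with n = 2 electrons transferred.
At equilibrium E = 0, so the Nernst equation gives ln K = nFE°/RT = (2)(96485)(0.43)/((8.314)(298)) = 33.49.

ln K = 33.5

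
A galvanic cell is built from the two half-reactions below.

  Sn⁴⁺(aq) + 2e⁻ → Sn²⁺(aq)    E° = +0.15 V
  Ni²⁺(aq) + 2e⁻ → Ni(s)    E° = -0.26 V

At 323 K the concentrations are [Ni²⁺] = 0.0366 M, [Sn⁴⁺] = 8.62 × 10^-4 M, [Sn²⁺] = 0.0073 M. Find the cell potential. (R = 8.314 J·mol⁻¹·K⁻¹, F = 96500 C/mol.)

The Sn⁴⁺/Sn²⁺ couple has the higher reduction potential and acts as the cathode, so E°_cell = +0.15 − (-0.26) = 0.41 V.
Balancing electrons gives n = 2; the reaction quotient is Q = [Ni²⁺]·[Sn²⁺]/[Sn⁴⁺] = 0.310.
E = E° − (RT/nF) ln Q = 0.41 − (8.314×323)/(2×96500) × (-1.171) = 0.410 + 0.016 = 0.426 V.

0.426 V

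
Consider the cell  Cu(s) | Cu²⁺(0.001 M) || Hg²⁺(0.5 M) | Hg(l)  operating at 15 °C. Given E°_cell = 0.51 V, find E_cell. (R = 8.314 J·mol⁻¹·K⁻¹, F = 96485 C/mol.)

0.587 V

Balancing electrons gives n = 2; the reaction quotient is Q = [Cu²⁺]/[Hg²⁺] = 0.00200.
E = E° − (RT/nF) ln Q = 0.51 − (8.314×288)/(2×96485) × (-6.215) = 0.510 + 0.077 = 0.587 V.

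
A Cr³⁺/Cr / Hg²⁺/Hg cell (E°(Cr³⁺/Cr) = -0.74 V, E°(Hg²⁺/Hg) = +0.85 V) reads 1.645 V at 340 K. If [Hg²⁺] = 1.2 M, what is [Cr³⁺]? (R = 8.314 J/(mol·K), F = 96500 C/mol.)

0.0047 M

From the Nernst equation, ln Q = nF(E° − E)/RT = 6×96500×(1.59 − 1.645)/(8.314×340) = -11.266, so Q = 1.28 × 10^-5.
With Q = [Cr³⁺]^2/[Hg²⁺]^3 and the known concentrations, [Cr³⁺]^2 in the numerator gives [Cr³⁺] = 0.0047 M.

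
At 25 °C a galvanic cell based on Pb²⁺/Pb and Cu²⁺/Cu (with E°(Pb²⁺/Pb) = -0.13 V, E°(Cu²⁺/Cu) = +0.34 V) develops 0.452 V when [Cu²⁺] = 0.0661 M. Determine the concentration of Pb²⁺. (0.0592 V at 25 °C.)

From the Nernst equation, log Q = n(E° − E)/0.0592 = 2(0.47 − 0.452)/0.0592 = 0.608, so Q = 4.06.
With Q = [Pb²⁺]/[Cu²⁺] and the known concentrations, [Pb²⁺] in the numerator gives [Pb²⁺] = 0.27 M.

0.27 M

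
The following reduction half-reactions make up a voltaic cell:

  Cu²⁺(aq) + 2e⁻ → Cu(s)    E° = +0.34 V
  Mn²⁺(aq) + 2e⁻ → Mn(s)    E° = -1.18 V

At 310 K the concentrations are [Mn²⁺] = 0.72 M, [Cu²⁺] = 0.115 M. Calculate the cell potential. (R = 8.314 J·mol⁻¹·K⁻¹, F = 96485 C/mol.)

The Cu²⁺/Cu couple has the higher reduction potential and acts as the cathode, so E°_cell = +0.34 − (-1.18) = 1.52 V.
Balancing electrons gives n = 2; the reaction quotient is Q = [Mn²⁺]/[Cu²⁺] = 6.26.
E = E° − (RT/nF) ln Q = 1.52 − (8.314×310)/(2×96485) × (1.834) = 1.520 − 0.024 = 1.496 V.

1.50 V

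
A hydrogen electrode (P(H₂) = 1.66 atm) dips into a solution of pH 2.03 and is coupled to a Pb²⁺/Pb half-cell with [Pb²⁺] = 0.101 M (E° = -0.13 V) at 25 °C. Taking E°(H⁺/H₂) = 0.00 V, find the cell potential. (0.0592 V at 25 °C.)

0.033 V

The hydrogen couple is the cathode, so E°_cell = 0.13 V; n = 2.
[H⁺] = 10^(−2.03) = 0.0093 M, and Q = [Pb²⁺]·P(H₂) / [H⁺]^2 = 1920.
E = E° − (0.0592/2) log Q = 0.13 − (0.0592/2)(3.284) = 0.033 V.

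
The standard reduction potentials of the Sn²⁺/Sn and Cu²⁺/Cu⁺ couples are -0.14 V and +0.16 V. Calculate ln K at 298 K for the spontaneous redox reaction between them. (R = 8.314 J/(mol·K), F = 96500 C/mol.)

E°_cell = +0.16 − (-0.14) = 0.30 V, with n = 2 electrons transferred.
At equilibrium E = 0, so the Nernst equation gives ln K = nFE°/RT = (2)(96500)(0.30)/((8.314)(298)) = 23.37.

ln K = 23.4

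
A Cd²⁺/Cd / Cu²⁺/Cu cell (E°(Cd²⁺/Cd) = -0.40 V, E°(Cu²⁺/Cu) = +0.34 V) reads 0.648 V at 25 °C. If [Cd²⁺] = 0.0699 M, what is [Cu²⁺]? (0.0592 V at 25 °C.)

5.4 × 10^-5 M

From the Nernst equation, log Q = n(E° − E)/0.0592 = 2(0.74 − 0.648)/0.0592 = 3.108, so Q = 1280.
With Q = [Cd²⁺]/[Cu²⁺] and the known concentrations, [Cu²⁺] in the denominator gives [Cu²⁺] = 5.4 × 10^-5 M.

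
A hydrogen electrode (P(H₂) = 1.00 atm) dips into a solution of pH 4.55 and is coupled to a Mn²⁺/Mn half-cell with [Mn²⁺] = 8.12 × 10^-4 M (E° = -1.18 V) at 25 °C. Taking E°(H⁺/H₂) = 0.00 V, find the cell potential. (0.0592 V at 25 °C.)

The hydrogen couple is the cathode, so E°_cell = 1.18 V; n = 2.
[H⁺] = 10^(−4.55) = 2.8 × 10^-5 M, and Q = [Mn²⁺]·P(H₂) / [H⁺]^2 = 1.02 × 10^6.
E = E° − (0.0592/2) log Q = 1.18 − (0.0592/2)(6.010) = 1.002 V.

1.00 V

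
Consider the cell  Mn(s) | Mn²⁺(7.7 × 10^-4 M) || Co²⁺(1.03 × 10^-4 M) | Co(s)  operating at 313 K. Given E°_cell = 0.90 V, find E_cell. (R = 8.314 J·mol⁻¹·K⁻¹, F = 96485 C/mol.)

Balancing electrons gives n = 2; the reaction quotient is Q = [Mn²⁺]/[Co²⁺] = 7.48.
E = E° − (RT/nF) ln Q = 0.90 − (8.314×313)/(2×96485) × (2.012) = 0.900 − 0.027 = 0.873 V.

0.873 V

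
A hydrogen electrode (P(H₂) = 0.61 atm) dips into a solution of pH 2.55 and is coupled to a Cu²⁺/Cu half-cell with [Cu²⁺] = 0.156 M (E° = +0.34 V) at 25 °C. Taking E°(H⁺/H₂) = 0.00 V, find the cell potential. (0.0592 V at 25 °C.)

0.46 V

The Cu²⁺/Cu couple is the cathode, so E°_cell = 0.34 V; n = 2.
[H⁺] = 10^(−2.55) = 0.0028 M, and Q = [H⁺]^2 / ([Cu²⁺]·P(H₂)) = 8.35 × 10^-5.
E = E° − (0.0592/2) log Q = 0.34 − (0.0592/2)(-4.078) = 0.461 V.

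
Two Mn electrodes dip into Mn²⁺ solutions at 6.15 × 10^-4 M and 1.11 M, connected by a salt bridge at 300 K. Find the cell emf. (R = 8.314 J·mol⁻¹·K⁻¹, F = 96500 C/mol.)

Both half-cells are Mn²⁺/Mn, so E°_cell = 0. The concentrated side is the cathode; the cell reaction moves Mn²⁺ from high to low concentration with n = 2.
Q = [Mn²⁺]_dilute/[Mn²⁺]_conc = 6.15 × 10^-4/1.11 = 5.54 × 10^-4.
E = 0 − (RT/nF) ln Q = −((8.314×300)/(2×96500))(-7.498) = 0.0969 V.

0.097 V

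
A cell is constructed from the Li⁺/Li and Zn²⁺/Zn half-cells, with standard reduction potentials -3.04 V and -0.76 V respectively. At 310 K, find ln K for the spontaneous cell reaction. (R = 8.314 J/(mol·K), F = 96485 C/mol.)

ln K = 170.7

E°_cell = -0.76 − (-3.04) = 2.28 V, with n = 2 electrons transferred.
At equilibrium E = 0, so the Nernst equation gives ln K = nFE°/RT = (2)(96485)(2.28)/((8.314)(310)) = 170.71.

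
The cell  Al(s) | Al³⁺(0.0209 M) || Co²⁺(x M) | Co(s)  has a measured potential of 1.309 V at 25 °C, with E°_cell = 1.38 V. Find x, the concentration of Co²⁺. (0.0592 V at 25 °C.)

From the Nernst equation, log Q = n(E° − E)/0.0592 = 6(1.38 − 1.309)/0.0592 = 7.196, so Q = 1.57 × 10^7.
With Q = [Al³⁺]^2/[Co²⁺]^3 and the known concentrations, [Co²⁺]^3 in the denominator gives [Co²⁺] = 3 × 10^-4 M.

3 × 10^-4 M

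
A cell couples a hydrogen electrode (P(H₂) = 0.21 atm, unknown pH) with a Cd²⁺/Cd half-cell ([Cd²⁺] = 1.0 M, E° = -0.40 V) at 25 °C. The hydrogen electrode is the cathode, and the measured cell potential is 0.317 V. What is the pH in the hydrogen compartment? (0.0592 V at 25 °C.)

E°_cell = 0.40 V and n = 2.
log Q = n(E° − E)/0.0592 = 2×(0.40 − 0.317)/0.0592 = 2.804.
With Q = [Cd²⁺]·P(H₂) / [H⁺]^2, solving for [H⁺] gives log[H⁺] = -1.741, so pH = 1.74.

pH = 1.74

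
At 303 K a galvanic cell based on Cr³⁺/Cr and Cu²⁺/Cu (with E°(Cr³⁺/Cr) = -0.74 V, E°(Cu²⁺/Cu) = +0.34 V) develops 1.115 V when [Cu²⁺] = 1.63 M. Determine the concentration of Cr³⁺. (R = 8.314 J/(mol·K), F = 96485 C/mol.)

From the Nernst equation, ln Q = nF(E° − E)/RT = 6×96485×(1.08 − 1.115)/(8.314×303) = -8.043, so Q = 3.21 × 10^-4.
With Q = [Cr³⁺]^2/[Cu²⁺]^3 and the known concentrations, [Cr³⁺]^2 in the numerator gives [Cr³⁺] = 0.037 M.

0.037 M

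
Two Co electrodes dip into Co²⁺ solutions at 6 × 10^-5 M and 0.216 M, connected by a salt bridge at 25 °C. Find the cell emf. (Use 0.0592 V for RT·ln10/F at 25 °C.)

Both half-cells are Co²⁺/Co, so E°_cell = 0. The concentrated side is the cathode; the cell reaction moves Co²⁺ from high to low concentration with n = 2.
Q = [Co²⁺]_dilute/[Co²⁺]_conc = 6 × 10^-5/0.216 = 2.78 × 10^-4.
E = 0 − (0.0592/2) log Q = −(0.0592/2)(-3.556) = 0.1053 V.

0.11 V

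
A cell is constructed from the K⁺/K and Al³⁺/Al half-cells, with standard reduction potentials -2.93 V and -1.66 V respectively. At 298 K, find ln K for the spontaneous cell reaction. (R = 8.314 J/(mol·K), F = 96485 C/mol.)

E°_cell = -1.66 − (-2.93) = 1.27 V, with n = 3 electrons transferred.
At equilibrium E = 0, so the Nernst equation gives ln K = nFE°/RT = (3)(96485)(1.27)/((8.314)(298)) = 148.37.

ln K = 148.4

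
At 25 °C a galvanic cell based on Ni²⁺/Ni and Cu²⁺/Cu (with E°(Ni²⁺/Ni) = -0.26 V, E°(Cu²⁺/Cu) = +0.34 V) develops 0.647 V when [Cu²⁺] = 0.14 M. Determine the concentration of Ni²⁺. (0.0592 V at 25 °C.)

From the Nernst equation, log Q = n(E° − E)/0.0592 = 2(0.60 − 0.647)/0.0592 = -1.588, so Q = 0.0258.
With Q = [Ni²⁺]/[Cu²⁺] and the known concentrations, [Ni²⁺] in the numerator gives [Ni²⁺] = 0.0036 M.

0.0036 M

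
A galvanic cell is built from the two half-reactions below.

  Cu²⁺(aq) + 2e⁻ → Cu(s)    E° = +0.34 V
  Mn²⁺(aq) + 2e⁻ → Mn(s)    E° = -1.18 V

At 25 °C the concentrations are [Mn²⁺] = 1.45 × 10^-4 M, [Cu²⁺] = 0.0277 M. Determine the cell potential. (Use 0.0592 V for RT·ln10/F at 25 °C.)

1.59 V

The Cu²⁺/Cu couple has the higher reduction potential and acts as the cathode, so E°_cell = +0.34 − (-1.18) = 1.52 V.
Balancing electrons gives n = 2; the reaction quotient is Q = [Mn²⁺]/[Cu²⁺] = 0.00523.
At 25 °C, E = E° − (0.0592/n) log Q = 1.52 − (0.0592/2)(-2.281) = 1.520 + 0.068 = 1.588 V.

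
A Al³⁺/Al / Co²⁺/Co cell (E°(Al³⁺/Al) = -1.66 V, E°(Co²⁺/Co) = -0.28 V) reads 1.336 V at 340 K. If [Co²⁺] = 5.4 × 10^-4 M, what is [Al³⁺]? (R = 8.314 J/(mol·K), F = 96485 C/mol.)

From the Nernst equation, ln Q = nF(E° − E)/RT = 6×96485×(1.38 − 1.336)/(8.314×340) = 9.011, so Q = 8190.
With Q = [Al³⁺]^2/[Co²⁺]^3 and the known concentrations, [Al³⁺]^2 in the numerator gives [Al³⁺] = 0.0011 M.

0.0011 M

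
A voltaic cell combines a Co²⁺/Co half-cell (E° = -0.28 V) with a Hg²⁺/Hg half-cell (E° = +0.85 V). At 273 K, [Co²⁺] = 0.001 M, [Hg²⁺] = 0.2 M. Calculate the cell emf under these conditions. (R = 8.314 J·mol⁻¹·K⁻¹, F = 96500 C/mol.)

1.19 V

The Hg²⁺/Hg couple has the higher reduction potential and acts as the cathode, so E°_cell = +0.85 − (-0.28) = 1.13 V.
Balancing electrons gives n = 2; the reaction quotient is Q = [Co²⁺]/[Hg²⁺] = 0.00500.
E = E° − (RT/nF) ln Q = 1.13 − (8.314×273)/(2×96500) × (-5.298) = 1.130 + 0.062 = 1.192 V.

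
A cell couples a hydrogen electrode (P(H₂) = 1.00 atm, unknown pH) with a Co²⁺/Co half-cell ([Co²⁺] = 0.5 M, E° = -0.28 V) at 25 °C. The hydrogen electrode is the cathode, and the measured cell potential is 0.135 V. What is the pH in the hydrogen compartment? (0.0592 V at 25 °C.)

E°_cell = 0.28 V and n = 2.
log Q = n(E° − E)/0.0592 = 2×(0.28 − 0.135)/0.0592 = 4.899.
With Q = [Co²⁺]·P(H₂) / [H⁺]^2, solving for [H⁺] gives log[H⁺] = -2.600, so pH = 2.60.

pH = 2.60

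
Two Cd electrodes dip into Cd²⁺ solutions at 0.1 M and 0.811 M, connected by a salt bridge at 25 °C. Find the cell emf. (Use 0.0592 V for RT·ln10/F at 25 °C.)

Both half-cells are Cd²⁺/Cd, so E°_cell = 0. The concentrated side is the cathode; the cell reaction moves Cd²⁺ from high to low concentration with n = 2.
Q = [Cd²⁺]_dilute/[Cd²⁺]_conc = 0.1/0.811 = 0.123.
E = 0 − (0.0592/2) log Q = −(0.0592/2)(-0.909) = 0.0269 V.

0.027 V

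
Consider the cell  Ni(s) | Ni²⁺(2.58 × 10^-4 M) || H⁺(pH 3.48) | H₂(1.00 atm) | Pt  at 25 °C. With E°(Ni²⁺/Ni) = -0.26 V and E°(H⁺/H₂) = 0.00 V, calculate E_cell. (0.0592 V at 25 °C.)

The hydrogen couple is the cathode, so E°_cell = 0.26 V; n = 2.
[H⁺] = 10^(−3.48) = 3.3 × 10^-4 M, and Q = [Ni²⁺]·P(H₂) / [H⁺]^2 = 2350.
E = E° − (0.0592/2) log Q = 0.26 − (0.0592/2)(3.372) = 0.160 V.

0.16 V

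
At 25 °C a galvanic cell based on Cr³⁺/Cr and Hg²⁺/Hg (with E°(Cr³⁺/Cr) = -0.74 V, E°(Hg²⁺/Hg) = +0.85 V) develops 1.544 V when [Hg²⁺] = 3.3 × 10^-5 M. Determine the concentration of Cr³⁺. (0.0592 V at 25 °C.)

4.1 × 10^-5 M

From the Nernst equation, log Q = n(E° − E)/0.0592 = 6(1.59 − 1.544)/0.0592 = 4.662, so Q = 4.59 × 10^4.
With Q = [Cr³⁺]^2/[Hg²⁺]^3 and the known concentrations, [Cr³⁺]^2 in the numerator gives [Cr³⁺] = 4.1 × 10^-5 M.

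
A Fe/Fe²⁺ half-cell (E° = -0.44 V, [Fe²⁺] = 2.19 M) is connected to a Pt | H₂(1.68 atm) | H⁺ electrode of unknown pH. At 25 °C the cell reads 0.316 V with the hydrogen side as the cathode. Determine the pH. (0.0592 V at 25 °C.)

pH = 1.81

E°_cell = 0.44 V and n = 2.
log Q = n(E° − E)/0.0592 = 2×(0.44 − 0.316)/0.0592 = 4.189.
With Q = [Fe²⁺]·P(H₂) / [H⁺]^2, solving for [H⁺] gives log[H⁺] = -1.812, so pH = 1.81.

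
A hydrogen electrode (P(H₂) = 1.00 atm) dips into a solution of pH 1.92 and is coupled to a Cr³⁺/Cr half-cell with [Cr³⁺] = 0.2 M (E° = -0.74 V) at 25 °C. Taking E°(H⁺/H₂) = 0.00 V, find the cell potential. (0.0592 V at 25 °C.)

The hydrogen couple is the cathode, so E°_cell = 0.74 V; n = 6.
[H⁺] = 10^(−1.92) = 0.012 M, and Q = [Cr³⁺]^2·P(H₂)^3 / [H⁺]^6 = 1.32 × 10^10.
E = E° − (0.0592/6) log Q = 0.74 − (0.0592/6)(10.122) = 0.640 V.

0.64 V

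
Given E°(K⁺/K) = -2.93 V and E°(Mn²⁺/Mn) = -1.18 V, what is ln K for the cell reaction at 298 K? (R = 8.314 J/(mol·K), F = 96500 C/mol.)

ln K = 136.3

E°_cell = -1.18 − (-2.93) = 1.75 V, with n = 2 electrons transferred.
At equilibrium E = 0, so the Nernst equation gives ln K = nFE°/RT = (2)(96500)(1.75)/((8.314)(298)) = 136.32.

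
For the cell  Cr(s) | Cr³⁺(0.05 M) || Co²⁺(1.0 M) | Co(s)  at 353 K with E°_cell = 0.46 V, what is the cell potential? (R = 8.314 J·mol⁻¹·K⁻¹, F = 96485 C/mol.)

Balancing electrons gives n = 6; the reaction quotient is Q = [Cr³⁺]^2/[Co²⁺]^3 = 0.00250.
E = E° − (RT/nF) ln Q = 0.46 − (8.314×353)/(6×96485) × (-5.991) = 0.460 + 0.030 = 0.490 V.

0.490 V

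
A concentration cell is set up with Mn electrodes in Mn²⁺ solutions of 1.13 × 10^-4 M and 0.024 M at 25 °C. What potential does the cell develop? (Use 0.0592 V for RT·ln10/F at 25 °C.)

Both half-cells are Mn²⁺/Mn, so E°_cell = 0. The concentrated side is the cathode; the cell reaction moves Mn²⁺ from high to low concentration with n = 2.
Q = [Mn²⁺]_dilute/[Mn²⁺]_conc = 1.13 × 10^-4/0.024 = 0.00471.
E = 0 − (0.0592/2) log Q = −(0.0592/2)(-2.327) = 0.0689 V.

0.069 V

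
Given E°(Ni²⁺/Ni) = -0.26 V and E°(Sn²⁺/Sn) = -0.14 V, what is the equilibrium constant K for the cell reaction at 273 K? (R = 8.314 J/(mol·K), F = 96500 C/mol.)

2.7 × 10^4

E°_cell = -0.14 − (-0.26) = 0.12 V, with n = 2 electrons transferred.
At equilibrium E = 0, so the Nernst equation gives ln K = nFE°/RT = (2)(96500)(0.12)/((8.314)(273)) = 10.20.
K = e^10.20 = 2.7 × 10^4.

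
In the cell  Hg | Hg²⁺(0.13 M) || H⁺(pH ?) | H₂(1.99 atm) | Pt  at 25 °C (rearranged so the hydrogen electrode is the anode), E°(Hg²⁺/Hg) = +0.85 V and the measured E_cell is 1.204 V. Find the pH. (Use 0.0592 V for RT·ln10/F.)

pH = 6.27

E°_cell = 0.85 V and n = 2.
log Q = n(E° − E)/0.0592 = 2×(0.85 − 1.204)/0.0592 = -11.959.
With Q = [H⁺]^2 / ([Hg²⁺]·P(H₂)), solving for [H⁺] gives log[H⁺] = -6.273, so pH = 6.27.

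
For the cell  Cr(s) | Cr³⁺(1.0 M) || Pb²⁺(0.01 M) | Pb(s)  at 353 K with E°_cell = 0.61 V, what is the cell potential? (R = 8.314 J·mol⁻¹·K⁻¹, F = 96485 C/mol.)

0.540 V

Balancing electrons gives n = 6; the reaction quotient is Q = [Cr³⁺]^2/[Pb²⁺]^3 = 1 × 10^6.
E = E° − (RT/nF) ln Q = 0.61 − (8.314×353)/(6×96485) × (13.816) = 0.610 − 0.070 = 0.540 V.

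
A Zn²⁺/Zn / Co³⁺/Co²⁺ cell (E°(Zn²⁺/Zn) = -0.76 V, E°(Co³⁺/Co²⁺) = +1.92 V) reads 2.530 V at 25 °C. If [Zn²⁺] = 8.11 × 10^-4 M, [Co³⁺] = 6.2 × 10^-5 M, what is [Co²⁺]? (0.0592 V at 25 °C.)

From the Nernst equation, log Q = n(E° − E)/0.0592 = 2(2.68 − 2.530)/0.0592 = 5.068, so Q = 1.17 × 10^5.
With Q = [Zn²⁺]·[Co²⁺]^2/[Co³⁺]^2 and the known concentrations, [Co²⁺]^2 in the numerator gives [Co²⁺] = 0.74 M.

0.74 M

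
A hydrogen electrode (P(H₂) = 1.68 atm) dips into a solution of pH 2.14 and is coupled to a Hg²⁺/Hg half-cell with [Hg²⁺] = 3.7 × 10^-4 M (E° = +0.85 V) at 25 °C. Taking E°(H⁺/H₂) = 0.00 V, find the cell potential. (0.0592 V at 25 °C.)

0.88 V

The Hg²⁺/Hg couple is the cathode, so E°_cell = 0.85 V; n = 2.
[H⁺] = 10^(−2.14) = 0.0072 M, and Q = [H⁺]^2 / ([Hg²⁺]·P(H₂)) = 0.0844.
E = E° − (0.0592/2) log Q = 0.85 − (0.0592/2)(-1.074) = 0.882 V.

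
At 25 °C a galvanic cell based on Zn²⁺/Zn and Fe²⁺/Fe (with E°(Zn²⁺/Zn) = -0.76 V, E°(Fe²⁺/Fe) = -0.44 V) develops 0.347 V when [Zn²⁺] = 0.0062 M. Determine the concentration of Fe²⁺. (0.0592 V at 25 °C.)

0.051 M

From the Nernst equation, log Q = n(E° − E)/0.0592 = 2(0.32 − 0.347)/0.0592 = -0.912, so Q = 0.122.
With Q = [Zn²⁺]/[Fe²⁺] and the known concentrations, [Fe²⁺] in the denominator gives [Fe²⁺] = 0.051 M.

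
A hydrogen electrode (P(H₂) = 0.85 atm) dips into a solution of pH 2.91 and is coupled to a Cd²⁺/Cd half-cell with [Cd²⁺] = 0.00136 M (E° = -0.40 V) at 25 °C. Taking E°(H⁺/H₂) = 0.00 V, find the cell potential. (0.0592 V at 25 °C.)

0.31 V

The hydrogen couple is the cathode, so E°_cell = 0.40 V; n = 2.
[H⁺] = 10^(−2.91) = 0.0012 M, and Q = [Cd²⁺]·P(H₂) / [H⁺]^2 = 764.
E = E° − (0.0592/2) log Q = 0.40 − (0.0592/2)(2.883) = 0.315 V.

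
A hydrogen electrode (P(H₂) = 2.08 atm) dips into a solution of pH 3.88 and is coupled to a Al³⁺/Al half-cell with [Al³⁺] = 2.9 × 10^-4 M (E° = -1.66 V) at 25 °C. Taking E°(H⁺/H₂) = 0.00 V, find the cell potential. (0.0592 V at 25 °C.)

The hydrogen couple is the cathode, so E°_cell = 1.66 V; n = 6.
[H⁺] = 10^(−3.88) = 1.3 × 10^-4 M, and Q = [Al³⁺]^2·P(H₂)^3 / [H⁺]^6 = 1.44 × 10^17.
E = E° − (0.0592/6) log Q = 1.66 − (0.0592/6)(17.159) = 1.491 V.

1.49 V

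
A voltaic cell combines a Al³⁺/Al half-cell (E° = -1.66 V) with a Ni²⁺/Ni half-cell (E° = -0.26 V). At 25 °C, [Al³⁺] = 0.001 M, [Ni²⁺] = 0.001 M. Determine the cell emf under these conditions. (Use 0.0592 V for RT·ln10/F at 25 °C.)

The Ni²⁺/Ni couple has the higher reduction potential and acts as the cathode, so E°_cell = -0.26 − (-1.66) = 1.40 V.
Balancing electrons gives n = 6; the reaction quotient is Q = [Al³⁺]^2/[Ni²⁺]^3 = 1000.
At 25 °C, E = E° − (0.0592/n) log Q = 1.40 − (0.0592/6)(3.000) = 1.400 − 0.030 = 1.370 V.

1.37 V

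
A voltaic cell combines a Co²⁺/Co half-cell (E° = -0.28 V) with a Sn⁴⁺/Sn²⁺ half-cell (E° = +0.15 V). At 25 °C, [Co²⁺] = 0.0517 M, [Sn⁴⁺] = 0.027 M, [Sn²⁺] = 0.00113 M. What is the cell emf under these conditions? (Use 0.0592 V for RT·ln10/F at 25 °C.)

The Sn⁴⁺/Sn²⁺ couple has the higher reduction potential and acts as the cathode, so E°_cell = +0.15 − (-0.28) = 0.43 V.
Balancing electrons gives n = 2; the reaction quotient is Q = [Co²⁺]·[Sn²⁺]/[Sn⁴⁺] = 0.00216.
At 25 °C, E = E° − (0.0592/n) log Q = 0.43 − (0.0592/2)(-2.665) = 0.430 + 0.079 = 0.509 V.

0.509 V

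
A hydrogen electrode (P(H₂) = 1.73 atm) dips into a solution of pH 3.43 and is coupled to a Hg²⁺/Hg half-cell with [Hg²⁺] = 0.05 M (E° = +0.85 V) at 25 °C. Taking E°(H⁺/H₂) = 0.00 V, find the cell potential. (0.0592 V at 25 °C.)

The Hg²⁺/Hg couple is the cathode, so E°_cell = 0.85 V; n = 2.
[H⁺] = 10^(−3.43) = 3.7 × 10^-4 M, and Q = [H⁺]^2 / ([Hg²⁺]·P(H₂)) = 1.6 × 10^-6.
E = E° − (0.0592/2) log Q = 0.85 − (0.0592/2)(-5.797) = 1.022 V.

1.02 V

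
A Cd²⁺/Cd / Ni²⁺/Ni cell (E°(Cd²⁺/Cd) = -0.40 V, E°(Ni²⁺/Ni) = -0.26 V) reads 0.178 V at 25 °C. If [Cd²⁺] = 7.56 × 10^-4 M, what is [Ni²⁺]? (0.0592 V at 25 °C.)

0.015 M

From the Nernst equation, log Q = n(E° − E)/0.0592 = 2(0.14 − 0.178)/0.0592 = -1.284, so Q = 0.0520.
With Q = [Cd²⁺]/[Ni²⁺] and the known concentrations, [Ni²⁺] in the denominator gives [Ni²⁺] = 0.015 M.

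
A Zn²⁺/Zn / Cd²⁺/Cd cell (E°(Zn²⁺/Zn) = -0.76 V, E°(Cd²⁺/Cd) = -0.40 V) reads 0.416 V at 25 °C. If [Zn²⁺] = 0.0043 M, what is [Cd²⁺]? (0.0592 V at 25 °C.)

0.34 M

From the Nernst equation, log Q = n(E° − E)/0.0592 = 2(0.36 − 0.416)/0.0592 = -1.892, so Q = 0.0128.
With Q = [Zn²⁺]/[Cd²⁺] and the known concentrations, [Cd²⁺] in the denominator gives [Cd²⁺] = 0.34 M.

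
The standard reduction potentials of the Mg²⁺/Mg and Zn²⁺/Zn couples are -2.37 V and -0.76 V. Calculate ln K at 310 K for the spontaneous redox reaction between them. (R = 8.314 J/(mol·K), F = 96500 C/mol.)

E°_cell = -0.76 − (-2.37) = 1.61 V, with n = 2 electrons transferred.
At equilibrium E = 0, so the Nernst equation gives ln K = nFE°/RT = (2)(96500)(1.61)/((8.314)(310)) = 120.56.

ln K = 120.6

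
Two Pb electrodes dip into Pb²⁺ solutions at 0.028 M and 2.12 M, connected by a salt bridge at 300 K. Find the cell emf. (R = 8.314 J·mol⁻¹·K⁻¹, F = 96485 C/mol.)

Both half-cells are Pb²⁺/Pb, so E°_cell = 0. The concentrated side is the cathode; the cell reaction moves Pb²⁺ from high to low concentration with n = 2.
Q = [Pb²⁺]_dilute/[Pb²⁺]_conc = 0.028/2.12 = 0.0132.
E = 0 − (RT/nF) ln Q = −((8.314×300)/(2×96485))(-4.327) = 0.0559 V.

0.056 V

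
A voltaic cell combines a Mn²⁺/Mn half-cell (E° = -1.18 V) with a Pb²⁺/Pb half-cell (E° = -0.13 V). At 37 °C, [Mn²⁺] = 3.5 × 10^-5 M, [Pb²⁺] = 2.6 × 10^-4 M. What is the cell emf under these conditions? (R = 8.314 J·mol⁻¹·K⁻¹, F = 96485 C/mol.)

The Pb²⁺/Pb couple has the higher reduction potential and acts as the cathode, so E°_cell = -0.13 − (-1.18) = 1.05 V.
Balancing electrons gives n = 2; the reaction quotient is Q = [Mn²⁺]/[Pb²⁺] = 0.135.
E = E° − (RT/nF) ln Q = 1.05 − (8.314×310)/(2×96485) × (-2.005) = 1.050 + 0.027 = 1.077 V.

1.08 V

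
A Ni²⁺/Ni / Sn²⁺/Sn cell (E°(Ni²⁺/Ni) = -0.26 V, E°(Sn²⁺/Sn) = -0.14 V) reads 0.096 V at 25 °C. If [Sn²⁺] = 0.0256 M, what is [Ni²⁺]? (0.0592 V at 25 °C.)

From the Nernst equation, log Q = n(E° − E)/0.0592 = 2(0.12 − 0.096)/0.0592 = 0.811, so Q = 6.47.
With Q = [Ni²⁺]/[Sn²⁺] and the known concentrations, [Ni²⁺] in the numerator gives [Ni²⁺] = 0.17 M.

0.17 M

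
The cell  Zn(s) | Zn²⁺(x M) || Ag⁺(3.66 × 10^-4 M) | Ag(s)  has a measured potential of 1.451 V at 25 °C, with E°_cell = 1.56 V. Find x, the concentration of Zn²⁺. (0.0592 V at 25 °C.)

From the Nernst equation, log Q = n(E° − E)/0.0592 = 2(1.56 − 1.451)/0.0592 = 3.682, so Q = 4810.
With Q = [Zn²⁺]/[Ag⁺]^2 and the known concentrations, [Zn²⁺] in the numerator gives [Zn²⁺] = 6.4 × 10^-4 M.

6.4 × 10^-4 M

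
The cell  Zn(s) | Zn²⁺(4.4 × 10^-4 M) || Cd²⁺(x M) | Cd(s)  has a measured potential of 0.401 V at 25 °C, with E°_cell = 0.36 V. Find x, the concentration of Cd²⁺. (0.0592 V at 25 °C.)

From the Nernst equation, log Q = n(E° − E)/0.0592 = 2(0.36 − 0.401)/0.0592 = -1.385, so Q = 0.0412.
With Q = [Zn²⁺]/[Cd²⁺] and the known concentrations, [Cd²⁺] in the denominator gives [Cd²⁺] = 0.011 M.

0.011 M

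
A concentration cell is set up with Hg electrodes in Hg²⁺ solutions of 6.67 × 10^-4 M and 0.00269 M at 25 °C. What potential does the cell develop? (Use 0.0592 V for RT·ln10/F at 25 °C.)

0.018 V

Both half-cells are Hg²⁺/Hg, so E°_cell = 0. The concentrated side is the cathode; the cell reaction moves Hg²⁺ from high to low concentration with n = 2.
Q = [Hg²⁺]_dilute/[Hg²⁺]_conc = 6.67 × 10^-4/0.00269 = 0.248.
E = 0 − (0.0592/2) log Q = −(0.0592/2)(-0.606) = 0.0179 V.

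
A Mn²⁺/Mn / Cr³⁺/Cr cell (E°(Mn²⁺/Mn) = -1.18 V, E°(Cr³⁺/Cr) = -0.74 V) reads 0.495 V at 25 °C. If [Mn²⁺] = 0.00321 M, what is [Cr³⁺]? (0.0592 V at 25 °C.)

0.11 M

From the Nernst equation, log Q = n(E° − E)/0.0592 = 6(0.44 − 0.495)/0.0592 = -5.574, so Q = 2.66 × 10^-6.
With Q = [Mn²⁺]^3/[Cr³⁺]^2 and the known concentrations, [Cr³⁺]^2 in the denominator gives [Cr³⁺] = 0.11 M.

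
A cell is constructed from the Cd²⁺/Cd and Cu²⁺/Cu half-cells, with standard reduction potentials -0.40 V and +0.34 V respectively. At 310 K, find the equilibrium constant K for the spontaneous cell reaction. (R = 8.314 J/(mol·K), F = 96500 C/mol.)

1.2 × 10^24

E°_cell = +0.34 − (-0.40) = 0.74 V, with n = 2 electrons transferred.
At equilibrium E = 0, so the Nernst equation gives ln K = nFE°/RT = (2)(96500)(0.74)/((8.314)(310)) = 55.41.
K = e^55.41 = 1.2 × 10^24.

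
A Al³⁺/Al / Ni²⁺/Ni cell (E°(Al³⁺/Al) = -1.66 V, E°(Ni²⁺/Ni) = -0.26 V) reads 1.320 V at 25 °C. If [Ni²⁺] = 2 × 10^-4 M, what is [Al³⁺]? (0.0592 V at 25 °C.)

From the Nernst equation, log Q = n(E° − E)/0.0592 = 6(1.40 − 1.320)/0.0592 = 8.108, so Q = 1.28 × 10^8.
With Q = [Al³⁺]^2/[Ni²⁺]^3 and the known concentrations, [Al³⁺]^2 in the numerator gives [Al³⁺] = 0.032 M.

0.032 M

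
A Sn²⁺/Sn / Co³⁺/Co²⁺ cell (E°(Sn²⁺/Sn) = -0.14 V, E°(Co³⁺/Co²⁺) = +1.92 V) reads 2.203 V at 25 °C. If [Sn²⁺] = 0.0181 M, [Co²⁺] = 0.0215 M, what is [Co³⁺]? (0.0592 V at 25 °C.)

0.75 M

From the Nernst equation, log Q = n(E° − E)/0.0592 = 2(2.06 − 2.203)/0.0592 = -4.831, so Q = 1.48 × 10^-5.
With Q = [Sn²⁺]·[Co²⁺]^2/[Co³⁺]^2 and the known concentrations, [Co³⁺]^2 in the denominator gives [Co³⁺] = 0.75 M.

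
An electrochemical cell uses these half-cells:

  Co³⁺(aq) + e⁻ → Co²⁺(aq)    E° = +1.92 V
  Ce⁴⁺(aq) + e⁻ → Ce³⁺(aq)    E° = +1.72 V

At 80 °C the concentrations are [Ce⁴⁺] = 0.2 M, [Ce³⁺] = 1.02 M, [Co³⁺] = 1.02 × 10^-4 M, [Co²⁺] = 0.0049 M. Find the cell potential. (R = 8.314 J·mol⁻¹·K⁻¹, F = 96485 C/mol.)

0.132 V

The Co³⁺/Co²⁺ couple has the higher reduction potential and acts as the cathode, so E°_cell = +1.92 − (+1.72) = 0.20 V.
Balancing electrons gives n = 1; the reaction quotient is Q = [Ce⁴⁺]·[Co²⁺]/([Ce³⁺]·[Co³⁺]) = 9.42.
E = E° − (RT/nF) ln Q = 0.20 − (8.314×353)/(1×96485) × (2.243) = 0.200 − 0.068 = 0.132 V.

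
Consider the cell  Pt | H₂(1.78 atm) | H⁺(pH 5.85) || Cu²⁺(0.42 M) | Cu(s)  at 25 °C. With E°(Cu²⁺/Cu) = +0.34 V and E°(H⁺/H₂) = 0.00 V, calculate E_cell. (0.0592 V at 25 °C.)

The Cu²⁺/Cu couple is the cathode, so E°_cell = 0.34 V; n = 2.
[H⁺] = 10^(−5.85) = 1.4 × 10^-6 M, and Q = [H⁺]^2 / ([Cu²⁺]·P(H₂)) = 2.67 × 10^-12.
E = E° − (0.0592/2) log Q = 0.34 − (0.0592/2)(-11.574) = 0.683 V.

0.68 V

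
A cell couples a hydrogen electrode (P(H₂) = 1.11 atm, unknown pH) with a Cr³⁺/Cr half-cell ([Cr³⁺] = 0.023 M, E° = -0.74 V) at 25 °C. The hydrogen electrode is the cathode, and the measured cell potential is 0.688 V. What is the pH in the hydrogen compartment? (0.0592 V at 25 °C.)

pH = 1.40

E°_cell = 0.74 V and n = 6.
log Q = n(E° − E)/0.0592 = 6×(0.74 − 0.688)/0.0592 = 5.270.
With Q = [Cr³⁺]^2·P(H₂)^3 / [H⁺]^6, solving for [H⁺] gives log[H⁺] = -1.402, so pH = 1.40.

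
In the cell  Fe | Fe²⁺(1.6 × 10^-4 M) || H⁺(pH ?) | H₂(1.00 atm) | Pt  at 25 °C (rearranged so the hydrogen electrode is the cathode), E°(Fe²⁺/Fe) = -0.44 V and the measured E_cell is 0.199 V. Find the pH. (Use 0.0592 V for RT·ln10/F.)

pH = 5.97

E°_cell = 0.44 V and n = 2.
log Q = n(E° − E)/0.0592 = 2×(0.44 − 0.199)/0.0592 = 8.142.
With Q = [Fe²⁺]·P(H₂) / [H⁺]^2, solving for [H⁺] gives log[H⁺] = -5.969, so pH = 5.97.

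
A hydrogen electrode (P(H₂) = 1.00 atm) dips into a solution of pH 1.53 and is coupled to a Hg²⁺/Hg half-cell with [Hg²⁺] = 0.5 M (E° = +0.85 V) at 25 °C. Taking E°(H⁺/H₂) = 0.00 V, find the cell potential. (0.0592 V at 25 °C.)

The Hg²⁺/Hg couple is the cathode, so E°_cell = 0.85 V; n = 2.
[H⁺] = 10^(−1.53) = 0.030 M, and Q = [H⁺]^2 / ([Hg²⁺]·P(H₂)) = 0.00174.
E = E° − (0.0592/2) log Q = 0.85 − (0.0592/2)(-2.759) = 0.932 V.

0.93 V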